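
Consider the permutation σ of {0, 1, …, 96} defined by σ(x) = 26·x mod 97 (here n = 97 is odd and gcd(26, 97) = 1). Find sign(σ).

Trace 24: π^k(24) = [24, 42, 25, 68, 22, 87, 31] for k=0..6.
π_26 has 2 disjoint cycles with lengths [96, 1] on {0,…,96}.
Σ(ℓ_i−1) = 97−2 = 95; sign = (−1)^95 = -1.
The Jacobi symbol (26|97) = -1 (Zolotarev) agrees.

-1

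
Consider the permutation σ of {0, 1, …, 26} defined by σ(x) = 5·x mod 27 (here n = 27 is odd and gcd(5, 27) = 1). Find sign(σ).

-1

Start at x=25: 25 → 17 → 4 → 20 → 19 → 14 → 16 → … (one orbit).
Cycle lengths of π_5 on ℤ/27ℤ: [18, 6, 2, 1]; 4 cycles in total.
Σ(ℓ_i−1) = 27−4 = 23; sign = (−1)^23 = -1.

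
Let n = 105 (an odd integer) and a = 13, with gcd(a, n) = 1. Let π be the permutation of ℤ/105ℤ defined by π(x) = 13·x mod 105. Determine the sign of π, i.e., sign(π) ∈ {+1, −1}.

+1

Trace 64: π^k(64) = [64, 97, 1, 13] for k=0..3.
The orbit structure of x ↦ 13x mod 105: 33 orbits of sizes [4, 4, 4, 4, 4, 4, 4, 4, 4, 4, 4, 4, 4, 4, 4, 4, 4, 4, 4, 4, 4, 2, 2, 2, 2, 2, 2, 2, 2, 2, 1, 1, 1].
33 cycles on 105: each ℓ→(−1)^(ℓ−1), product (−1)^72 = +1.
(13|105)_J = +1 (Zolotarev's lemma cross-check).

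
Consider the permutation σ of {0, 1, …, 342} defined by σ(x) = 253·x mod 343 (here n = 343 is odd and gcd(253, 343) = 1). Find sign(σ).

Start at x=309: 309 → 316 → 29 → 134 → 288 → 148 → 57 → … (one orbit).
Decompose π into cycles: lengths [49, 49, 49, 49, 49, 49, 7, 7, 7, 7, 7, 7, 1, 1, 1, 1, 1, 1, 1] (19 cycles, including the fixed point 0).
343 − 19 = 324 transpositions; sign(π) = (−1)^324 = +1.
Check: (253/343) = +1 by Zolotarev.

+1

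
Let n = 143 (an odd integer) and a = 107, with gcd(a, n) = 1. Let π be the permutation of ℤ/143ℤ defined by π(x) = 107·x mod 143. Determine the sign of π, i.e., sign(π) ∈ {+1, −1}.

Orbit of 118 under x↦107x: [118, 42, 61, 92, 120, 113, 79]… (length divides ord_143(107)).
Decompose π into cycles: lengths [30, 30, 30, 30, 10, 3, 3, 3, 3, 1] (10 cycles, including the fixed point 0).
143 − 10 = 133 transpositions; sign(π) = (−1)^133 = -1.

-1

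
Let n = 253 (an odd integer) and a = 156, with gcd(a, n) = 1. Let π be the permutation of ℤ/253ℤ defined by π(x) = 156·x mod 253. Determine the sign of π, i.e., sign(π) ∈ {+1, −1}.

Orbit of 108 under x↦156x: [108, 150, 124, 116, 133, 2, 59]… (length divides ord_253(156)).
Cycle type of π: 110×2 + 11×2 + 10 + 1; total 6 cycles.
Σ(ℓ_i−1) = 253−6 = 247; sign = (−1)^247 = -1.
The Jacobi symbol (156|253) = -1 (Zolotarev) agrees.

-1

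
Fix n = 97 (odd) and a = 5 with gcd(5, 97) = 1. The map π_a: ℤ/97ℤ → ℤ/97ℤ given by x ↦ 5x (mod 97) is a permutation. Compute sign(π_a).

-1

Start at x=96: 96 → 92 → 72 → 69 → 54 → 76 → 89 → … (one orbit).
The orbit structure of x ↦ 5x mod 97: 2 orbits of sizes [96, 1].
2 cycles on 97: each ℓ→(−1)^(ℓ−1), product (−1)^95 = -1.
Zolotarev: (5|97) = -1, matching the cycle-count sign.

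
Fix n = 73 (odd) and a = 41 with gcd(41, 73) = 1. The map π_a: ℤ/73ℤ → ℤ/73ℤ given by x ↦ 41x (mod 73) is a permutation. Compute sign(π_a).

Orbit of 9 under x↦41x: [9, 4, 18, 8, 36, 16, 72]… (length divides ord_73(41)).
Cycle lengths of π_41 on ℤ/73ℤ: [18, 18, 18, 18, 1]; 5 cycles in total.
With 5 cycles on 73 points, sign = (−1)^{73−5} = +1.
(41|73)_J = +1 (Zolotarev's lemma cross-check).

+1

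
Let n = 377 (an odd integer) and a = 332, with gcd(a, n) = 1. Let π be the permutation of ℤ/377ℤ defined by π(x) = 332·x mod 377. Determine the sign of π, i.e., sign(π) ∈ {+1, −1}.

-1

Start at x=254: 254 → 257 → 122 → 165 → 115 → 103 → 266 → … (one orbit).
8 cycles of lengths [84, 84, 84, 84, 14, 14, 12, 1].
377 − 8 = 369 transpositions; sign(π) = (−1)^369 = -1.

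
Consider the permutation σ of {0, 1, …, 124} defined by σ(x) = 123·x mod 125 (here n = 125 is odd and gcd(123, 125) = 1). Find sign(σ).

-1

Trace 104: π^k(104) = [104, 42, 41, 43, 39, 47, 31] for k=0..6.
4 cycles of lengths [100, 20, 4, 1].
sign(π) = (−1)^{n − #cycles} = (−1)^{125−4} = (−1)^121 = -1.
(123|125)_J = -1 (Zolotarev's lemma cross-check).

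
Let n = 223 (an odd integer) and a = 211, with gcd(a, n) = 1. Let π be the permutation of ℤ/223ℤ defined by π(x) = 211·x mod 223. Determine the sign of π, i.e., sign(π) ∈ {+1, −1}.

+1

Start at x=212: 212 → 132 → 200 → 53 → 33 → 50 → 69 → … (one orbit).
π_211 has 3 disjoint cycles with lengths [111, 111, 1] on {0,…,222}.
With 3 cycles on 223 points, sign = (−1)^{223−3} = +1.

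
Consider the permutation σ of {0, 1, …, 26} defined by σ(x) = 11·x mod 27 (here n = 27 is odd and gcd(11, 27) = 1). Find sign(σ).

-1

Orbit of 25 under x↦11x: [25, 5, 1, 11, 13, 8, 7]… (length divides ord_27(11)).
The orbit structure of x ↦ 11x mod 27: 4 orbits of sizes [18, 6, 2, 1].
4 cycles on 27: each ℓ→(−1)^(ℓ−1), product (−1)^23 = -1.
Check: (11/27) = -1 by Zolotarev.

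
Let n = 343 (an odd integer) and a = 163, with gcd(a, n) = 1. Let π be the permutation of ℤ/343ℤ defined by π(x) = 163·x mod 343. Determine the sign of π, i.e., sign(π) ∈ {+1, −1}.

Trace 289: π^k(289) = [289, 116, 43, 149, 277, 218, 205] for k=0..6.
Cycle type of π: 147×2 + 21×2 + 3×2 + 1; total 7 cycles.
sign(π) = (−1)^{n − #cycles} = (−1)^{343−7} = (−1)^336 = +1.
(163|343)_J = +1 (Zolotarev's lemma cross-check).

+1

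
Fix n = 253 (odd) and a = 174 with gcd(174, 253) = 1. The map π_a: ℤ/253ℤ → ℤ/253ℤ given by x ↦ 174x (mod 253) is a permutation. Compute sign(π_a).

Orbit of 119 under x↦174x: [119, 213, 124, 71, 210, 108, 70]… (length divides ord_253(174)).
Cycle type of π: 55×4 + 11×2 + 5×2 + 1; total 9 cycles.
n − c = 253 − 9 = 244; sign = (−1)^244 = +1.

+1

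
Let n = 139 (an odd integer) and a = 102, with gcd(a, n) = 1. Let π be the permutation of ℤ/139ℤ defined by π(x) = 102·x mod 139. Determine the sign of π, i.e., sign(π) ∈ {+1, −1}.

Orbit of 73 under x↦102x: [73, 79, 135, 9, 84, 89, 43]… (length divides ord_139(102)).
π_102 has 2 disjoint cycles with lengths [138, 1] on {0,…,138}.
Σ(ℓ_i−1) = 139−2 = 137; sign = (−1)^137 = -1.
The Jacobi symbol (102|139) = -1 (Zolotarev) agrees.

-1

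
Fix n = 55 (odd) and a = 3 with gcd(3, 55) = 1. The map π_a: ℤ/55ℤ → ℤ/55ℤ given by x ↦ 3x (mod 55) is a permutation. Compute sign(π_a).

-1

Orbit of 36 under x↦3x: [36, 53, 49, 37, 1, 3, 9]… (length divides ord_55(3)).
The orbit structure of x ↦ 3x mod 55: 6 orbits of sizes [20, 20, 5, 5, 4, 1].
sign(π) = (−1)^{n − #cycles} = (−1)^{55−6} = (−1)^49 = -1.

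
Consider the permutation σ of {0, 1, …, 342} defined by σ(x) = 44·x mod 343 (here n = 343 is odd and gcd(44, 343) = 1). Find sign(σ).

+1

Orbit of 64 under x↦44x: [64, 72, 81, 134, 65, 116, 302]… (length divides ord_343(44)).
7 cycles of lengths [147, 147, 21, 21, 3, 3, 1].
With 7 cycles on 343 points, sign = (−1)^{343−7} = +1.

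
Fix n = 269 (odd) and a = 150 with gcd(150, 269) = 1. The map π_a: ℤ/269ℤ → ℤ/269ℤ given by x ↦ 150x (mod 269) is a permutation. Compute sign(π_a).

Trace 41: π^k(41) = [41, 232, 99, 55, 180, 100, 205] for k=0..6.
Cycle type of π: 134×2 + 1; total 3 cycles.
With 3 cycles on 269 points, sign = (−1)^{269−3} = +1.
Zolotarev: (150|269) = +1, matching the cycle-count sign.

+1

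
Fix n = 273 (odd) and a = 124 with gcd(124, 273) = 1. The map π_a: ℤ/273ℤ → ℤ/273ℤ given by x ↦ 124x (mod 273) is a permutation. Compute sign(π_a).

+1

Orbit of 262 under x↦124x: [262, 1, 124, 88, 265, 100, 115]… (length divides ord_273(124)).
Decompose π into cycles: lengths [12, 12, 12, 12, 12, 12, 12, 12, 12, 12, 12, 12, 12, 12, 12, 12, 12, 12, 12, 12, 12, 6, 6, 6, 1, 1, 1] (27 cycles, including the fixed point 0).
27 cycles on 273: each ℓ→(−1)^(ℓ−1), product (−1)^246 = +1.
Zolotarev: (124|273) = +1, matching the cycle-count sign.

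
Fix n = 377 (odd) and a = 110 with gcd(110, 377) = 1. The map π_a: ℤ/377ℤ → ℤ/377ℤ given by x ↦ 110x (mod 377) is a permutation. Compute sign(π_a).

-1

Start at x=197: 197 → 181 → 306 → 107 → 83 → 82 → 349 → … (one orbit).
Decompose π into cycles: lengths [84, 84, 84, 84, 12, 7, 7, 7, 7, 1] (10 cycles, including the fixed point 0).
With 10 cycles on 377 points, sign = (−1)^{377−10} = -1.
Check: (110/377) = -1 by Zolotarev.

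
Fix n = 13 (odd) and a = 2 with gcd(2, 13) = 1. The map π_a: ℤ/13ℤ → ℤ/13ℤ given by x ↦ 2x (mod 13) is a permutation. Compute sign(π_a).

Orbit of 8 under x↦2x: [8, 3, 6, 12, 11, 9, 5]… (length divides ord_13(2)).
π_2 has 2 disjoint cycles with lengths [12, 1] on {0,…,12}.
2 cycles on 13: each ℓ→(−1)^(ℓ−1), product (−1)^11 = -1.
Zolotarev: (2|13) = -1, matching the cycle-count sign.

-1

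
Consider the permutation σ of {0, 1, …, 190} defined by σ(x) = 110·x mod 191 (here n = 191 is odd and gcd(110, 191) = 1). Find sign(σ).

-1

Start at x=113: 113 → 15 → 122 → 50 → 152 → 103 → 61 → … (one orbit).
Cycle lengths of π_110 on ℤ/191ℤ: [190, 1]; 2 cycles in total.
n − c = 191 − 2 = 189; sign = (−1)^189 = -1.
(110|191)_J = -1 (Zolotarev's lemma cross-check).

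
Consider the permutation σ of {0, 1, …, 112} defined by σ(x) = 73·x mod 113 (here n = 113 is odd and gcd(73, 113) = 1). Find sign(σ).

Start at x=35: 35 → 69 → 65 → 112 → 40 → 95 → 42 → … (one orbit).
π_73 has 8 disjoint cycles with lengths [16, 16, 16, 16, 16, 16, 16, 1] on {0,…,112}.
sign(π) = (−1)^{n − #cycles} = (−1)^{113−8} = (−1)^105 = -1.
Zolotarev: (73|113) = -1, matching the cycle-count sign.

-1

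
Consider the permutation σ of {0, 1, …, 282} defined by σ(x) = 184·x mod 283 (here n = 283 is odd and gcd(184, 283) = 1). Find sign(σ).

-1

Orbit of 51 under x↦184x: [51, 45, 73, 131, 49, 243, 281]… (length divides ord_283(184)).
π_184 has 2 disjoint cycles with lengths [282, 1] on {0,…,282}.
2 cycles on 283: each ℓ→(−1)^(ℓ−1), product (−1)^281 = -1.
(184|283)_J = -1 (Zolotarev's lemma cross-check).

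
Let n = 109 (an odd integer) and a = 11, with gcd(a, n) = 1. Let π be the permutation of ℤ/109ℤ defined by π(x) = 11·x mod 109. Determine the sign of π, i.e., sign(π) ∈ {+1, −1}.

Trace 75: π^k(75) = [75, 62, 28, 90, 9, 99, 108] for k=0..6.
Cycle lengths of π_11 on ℤ/109ℤ: [108, 1]; 2 cycles in total.
2 cycles on 109: each ℓ→(−1)^(ℓ−1), product (−1)^107 = -1.
(11|109)_J = -1 (Zolotarev's lemma cross-check).

-1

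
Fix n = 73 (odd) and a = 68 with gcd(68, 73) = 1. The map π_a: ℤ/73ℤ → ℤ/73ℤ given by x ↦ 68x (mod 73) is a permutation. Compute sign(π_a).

-1

Orbit of 38 under x↦68x: [38, 29, 1, 68, 25, 21, 41]… (length divides ord_73(68)).
The orbit structure of x ↦ 68x mod 73: 2 orbits of sizes [72, 1].
Σ(ℓ_i−1) = 73−2 = 71; sign = (−1)^71 = -1.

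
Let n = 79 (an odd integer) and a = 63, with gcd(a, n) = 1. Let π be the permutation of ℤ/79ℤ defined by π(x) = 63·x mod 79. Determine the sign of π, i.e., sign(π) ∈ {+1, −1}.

-1

Start at x=8: 8 → 30 → 73 → 17 → 44 → 7 → 46 → … (one orbit).
Decompose π into cycles: lengths [78, 1] (2 cycles, including the fixed point 0).
79 − 2 = 77 transpositions; sign(π) = (−1)^77 = -1.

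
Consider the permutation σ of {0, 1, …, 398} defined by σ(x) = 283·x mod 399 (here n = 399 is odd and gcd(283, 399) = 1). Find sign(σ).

Start at x=313: 313 → 1 → 283 → 289 → 391 → 130 → 82 → … (one orbit).
Cycle type of π: 18×18 + 9×6 + 6×3 + 1×3; total 30 cycles.
30 cycles on 399: each ℓ→(−1)^(ℓ−1), product (−1)^369 = -1.

-1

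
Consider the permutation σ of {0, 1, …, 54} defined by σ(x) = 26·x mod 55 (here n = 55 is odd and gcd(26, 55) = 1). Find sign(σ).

Orbit of 26 under x↦26x: [26, 16, 31, 36, 1]… (length divides ord_55(26)).
Cycle lengths of π_26 on ℤ/55ℤ: [5, 5, 5, 5, 5, 5, 5, 5, 5, 5, 1, 1, 1, 1, 1]; 15 cycles in total.
With 15 cycles on 55 points, sign = (−1)^{55−15} = +1.
(26|55)_J = +1 (Zolotarev's lemma cross-check).

+1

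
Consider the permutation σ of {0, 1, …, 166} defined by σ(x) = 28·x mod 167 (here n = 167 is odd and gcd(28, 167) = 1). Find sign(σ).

Start at x=63: 63 → 94 → 127 → 49 → 36 → 6 → 1 → … (one orbit).
Cycle lengths of π_28 on ℤ/167ℤ: [83, 83, 1]; 3 cycles in total.
3 cycles on 167: each ℓ→(−1)^(ℓ−1), product (−1)^164 = +1.

+1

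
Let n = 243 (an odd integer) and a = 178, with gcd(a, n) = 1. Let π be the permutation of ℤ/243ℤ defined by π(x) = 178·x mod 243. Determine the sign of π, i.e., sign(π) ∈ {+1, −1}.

+1

Trace 34: π^k(34) = [34, 220, 37, 25, 76, 163, 97] for k=0..6.
The orbit structure of x ↦ 178x mod 243: 11 orbits of sizes [81, 81, 27, 27, 9, 9, 3, 3, 1, 1, 1].
243 − 11 = 232 transpositions; sign(π) = (−1)^232 = +1.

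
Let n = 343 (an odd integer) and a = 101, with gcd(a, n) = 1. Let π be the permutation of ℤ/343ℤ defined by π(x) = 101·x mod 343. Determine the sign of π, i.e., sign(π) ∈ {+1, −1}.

Orbit of 181 under x↦101x: [181, 102, 12, 183, 304, 177, 41]… (length divides ord_343(101)).
The orbit structure of x ↦ 101x mod 343: 4 orbits of sizes [294, 42, 6, 1].
4 cycles on 343: each ℓ→(−1)^(ℓ−1), product (−1)^339 = -1.
Via Zolotarev, sign(π_{101}) = (101|343) = -1.

-1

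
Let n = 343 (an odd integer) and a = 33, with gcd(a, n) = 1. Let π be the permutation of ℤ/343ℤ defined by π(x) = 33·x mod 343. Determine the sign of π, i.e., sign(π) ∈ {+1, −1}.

-1

Start at x=12: 12 → 53 → 34 → 93 → 325 → 92 → 292 → … (one orbit).
Cycle type of π: 294 + 42 + 6 + 1; total 4 cycles.
Σ(ℓ_i−1) = 343−4 = 339; sign = (−1)^339 = -1.
Via Zolotarev, sign(π_{33}) = (33|343) = -1.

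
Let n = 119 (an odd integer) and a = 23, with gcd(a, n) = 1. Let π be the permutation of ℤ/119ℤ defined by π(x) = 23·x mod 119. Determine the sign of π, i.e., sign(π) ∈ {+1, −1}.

Trace 99: π^k(99) = [99, 16, 11, 15, 107, 81, 78] for k=0..6.
The orbit structure of x ↦ 23x mod 119: 6 orbits of sizes [48, 48, 16, 3, 3, 1].
119 − 6 = 113 transpositions; sign(π) = (−1)^113 = -1.

-1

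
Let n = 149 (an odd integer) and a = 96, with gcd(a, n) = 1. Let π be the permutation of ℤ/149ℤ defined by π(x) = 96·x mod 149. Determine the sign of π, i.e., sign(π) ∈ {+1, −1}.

Trace 107: π^k(107) = [107, 140, 30, 49, 85, 114, 67] for k=0..6.
5 cycles of lengths [37, 37, 37, 37, 1].
5 cycles on 149: each ℓ→(−1)^(ℓ−1), product (−1)^144 = +1.

+1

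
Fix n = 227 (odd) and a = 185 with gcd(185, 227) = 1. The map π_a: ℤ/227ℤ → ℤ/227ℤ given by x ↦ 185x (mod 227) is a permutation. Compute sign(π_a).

+1

Orbit of 160 under x↦185x: [160, 90, 79, 87, 205, 16, 9]… (length divides ord_227(185)).
The orbit structure of x ↦ 185x mod 227: 3 orbits of sizes [113, 113, 1].
With 3 cycles on 227 points, sign = (−1)^{227−3} = +1.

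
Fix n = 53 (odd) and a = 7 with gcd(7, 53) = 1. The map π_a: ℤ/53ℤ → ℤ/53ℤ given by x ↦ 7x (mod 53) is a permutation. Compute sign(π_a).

Trace 28: π^k(28) = [28, 37, 47, 11, 24, 9, 10] for k=0..6.
Decompose π into cycles: lengths [26, 26, 1] (3 cycles, including the fixed point 0).
3 cycles on 53: each ℓ→(−1)^(ℓ−1), product (−1)^50 = +1.

+1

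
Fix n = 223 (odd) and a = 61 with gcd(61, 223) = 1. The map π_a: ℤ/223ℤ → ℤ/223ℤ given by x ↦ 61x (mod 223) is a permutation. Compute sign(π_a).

-1

Start at x=13: 13 → 124 → 205 → 17 → 145 → 148 → 108 → … (one orbit).
2 cycles of lengths [222, 1].
2 cycles on 223: each ℓ→(−1)^(ℓ−1), product (−1)^221 = -1.
Zolotarev: (61|223) = -1, matching the cycle-count sign.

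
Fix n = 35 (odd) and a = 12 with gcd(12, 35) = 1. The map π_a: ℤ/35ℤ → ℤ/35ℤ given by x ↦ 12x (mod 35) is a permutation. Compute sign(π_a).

+1

Orbit of 17 under x↦12x: [17, 29, 33, 11, 27, 9, 3]… (length divides ord_35(12)).
5 cycles of lengths [12, 12, 6, 4, 1].
Σ(ℓ_i−1) = 35−5 = 30; sign = (−1)^30 = +1.
Check: (12/35) = +1 by Zolotarev.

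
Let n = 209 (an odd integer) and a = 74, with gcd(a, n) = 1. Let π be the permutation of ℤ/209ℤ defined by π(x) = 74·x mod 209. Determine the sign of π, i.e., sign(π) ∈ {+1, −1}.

-1

Start at x=102: 102 → 24 → 104 → 172 → 188 → 118 → 163 → … (one orbit).
Decompose π into cycles: lengths [90, 90, 10, 9, 9, 1] (6 cycles, including the fixed point 0).
6 cycles on 209: each ℓ→(−1)^(ℓ−1), product (−1)^203 = -1.
The Jacobi symbol (74|209) = -1 (Zolotarev) agrees.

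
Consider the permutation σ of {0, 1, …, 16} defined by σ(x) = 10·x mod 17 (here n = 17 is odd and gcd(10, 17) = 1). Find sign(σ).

Orbit of 1 under x↦10x: [1, 10, 15, 14, 4, 6, 9]… (length divides ord_17(10)).
The orbit structure of x ↦ 10x mod 17: 2 orbits of sizes [16, 1].
n − c = 17 − 2 = 15; sign = (−1)^15 = -1.
Zolotarev: (10|17) = -1, matching the cycle-count sign.

-1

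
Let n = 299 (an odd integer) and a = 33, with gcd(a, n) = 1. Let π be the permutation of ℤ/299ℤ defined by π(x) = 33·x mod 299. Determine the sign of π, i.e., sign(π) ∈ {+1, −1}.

+1

Trace 225: π^k(225) = [225, 249, 144, 267, 140, 135, 269] for k=0..6.
Decompose π into cycles: lengths [132, 132, 22, 12, 1] (5 cycles, including the fixed point 0).
5 cycles on 299: each ℓ→(−1)^(ℓ−1), product (−1)^294 = +1.
The Jacobi symbol (33|299) = +1 (Zolotarev) agrees.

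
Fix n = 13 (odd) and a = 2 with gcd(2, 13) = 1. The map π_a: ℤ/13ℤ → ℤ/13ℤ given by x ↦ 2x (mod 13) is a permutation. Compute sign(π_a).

-1

Trace 5: π^k(5) = [5, 10, 7, 1, 2, 4, 8] for k=0..6.
Cycle type of π: 12 + 1; total 2 cycles.
With 2 cycles on 13 points, sign = (−1)^{13−2} = -1.
Via Zolotarev, sign(π_{2}) = (2|13) = -1.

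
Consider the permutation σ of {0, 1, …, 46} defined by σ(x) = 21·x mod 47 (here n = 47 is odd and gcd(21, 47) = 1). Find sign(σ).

+1

Trace 25: π^k(25) = [25, 8, 27, 3, 16, 7, 6] for k=0..6.
3 cycles of lengths [23, 23, 1].
47 − 3 = 44 transpositions; sign(π) = (−1)^44 = +1.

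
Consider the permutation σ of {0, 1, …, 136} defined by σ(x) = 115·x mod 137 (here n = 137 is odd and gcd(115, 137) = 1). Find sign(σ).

Trace 115: π^k(115) = [115, 73, 38, 123, 34, 74, 16] for k=0..6.
The orbit structure of x ↦ 115x mod 137: 9 orbits of sizes [17, 17, 17, 17, 17, 17, 17, 17, 1].
9 cycles on 137: each ℓ→(−1)^(ℓ−1), product (−1)^128 = +1.

+1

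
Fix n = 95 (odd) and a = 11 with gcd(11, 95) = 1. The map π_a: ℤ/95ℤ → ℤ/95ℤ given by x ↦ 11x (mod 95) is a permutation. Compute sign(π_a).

+1

Trace 1: π^k(1) = [1, 11, 26] for k=0..2.
π_11 has 35 disjoint cycles with lengths [3, 3, 3, 3, 3, 3, 3, 3, 3, 3, 3, 3, 3, 3, 3, 3, 3, 3, 3, 3, 3, 3, 3, 3, 3, 3, 3, 3, 3, 3, 1, 1, 1, 1, 1] on {0,…,94}.
Σ(ℓ_i−1) = 95−35 = 60; sign = (−1)^60 = +1.
Zolotarev: (11|95) = +1, matching the cycle-count sign.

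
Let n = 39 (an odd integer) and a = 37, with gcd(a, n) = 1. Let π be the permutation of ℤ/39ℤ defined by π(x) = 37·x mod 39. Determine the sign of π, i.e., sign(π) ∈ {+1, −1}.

-1

Orbit of 34 under x↦37x: [34, 10, 19, 1, 37, 4, 31]… (length divides ord_39(37)).
Cycle type of π: 12×3 + 1×3; total 6 cycles.
n − c = 39 − 6 = 33; sign = (−1)^33 = -1.
Via Zolotarev, sign(π_{37}) = (37|39) = -1.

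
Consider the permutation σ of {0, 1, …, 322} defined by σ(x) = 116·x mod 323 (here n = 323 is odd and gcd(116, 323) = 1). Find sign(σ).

+1

Trace 243: π^k(243) = [243, 87, 79, 120, 31, 43, 143] for k=0..6.
5 cycles of lengths [144, 144, 18, 16, 1].
sign(π) = (−1)^{n − #cycles} = (−1)^{323−5} = (−1)^318 = +1.
The Jacobi symbol (116|323) = +1 (Zolotarev) agrees.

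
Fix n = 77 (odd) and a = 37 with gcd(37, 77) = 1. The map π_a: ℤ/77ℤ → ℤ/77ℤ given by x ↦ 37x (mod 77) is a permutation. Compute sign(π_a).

+1

Trace 58: π^k(58) = [58, 67, 15, 16, 53, 36, 23] for k=0..6.
The orbit structure of x ↦ 37x mod 77: 9 orbits of sizes [15, 15, 15, 15, 5, 5, 3, 3, 1].
9 cycles on 77: each ℓ→(−1)^(ℓ−1), product (−1)^68 = +1.
Check: (37/77) = +1 by Zolotarev.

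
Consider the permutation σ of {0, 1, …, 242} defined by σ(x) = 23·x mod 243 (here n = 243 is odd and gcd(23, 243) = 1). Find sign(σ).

Trace 116: π^k(116) = [116, 238, 128, 28, 158, 232, 233] for k=0..6.
The orbit structure of x ↦ 23x mod 243: 6 orbits of sizes [162, 54, 18, 6, 2, 1].
n − c = 243 − 6 = 237; sign = (−1)^237 = -1.

-1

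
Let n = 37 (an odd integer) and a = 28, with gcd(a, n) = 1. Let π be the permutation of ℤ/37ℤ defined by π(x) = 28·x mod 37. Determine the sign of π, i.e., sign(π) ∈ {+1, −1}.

+1

Start at x=1: 1 → 28 → 7 → 11 → 12 → 3 → 10 → … (one orbit).
Cycle type of π: 18×2 + 1; total 3 cycles.
37 − 3 = 34 transpositions; sign(π) = (−1)^34 = +1.
Check: (28/37) = +1 by Zolotarev.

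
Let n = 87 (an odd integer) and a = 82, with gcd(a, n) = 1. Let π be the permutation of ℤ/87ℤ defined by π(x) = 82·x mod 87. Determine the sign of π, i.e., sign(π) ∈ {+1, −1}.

Trace 82: π^k(82) = [82, 25, 49, 16, 7, 52, 1] for k=0..6.
Cycle lengths of π_82 on ℤ/87ℤ: [7, 7, 7, 7, 7, 7, 7, 7, 7, 7, 7, 7, 1, 1, 1]; 15 cycles in total.
15 cycles on 87: each ℓ→(−1)^(ℓ−1), product (−1)^72 = +1.
Via Zolotarev, sign(π_{82}) = (82|87) = +1.

+1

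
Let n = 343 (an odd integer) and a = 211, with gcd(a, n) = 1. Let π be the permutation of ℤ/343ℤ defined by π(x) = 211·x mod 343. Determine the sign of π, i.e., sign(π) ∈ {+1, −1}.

+1

Start at x=302: 302 → 267 → 85 → 99 → 309 → 29 → 288 → … (one orbit).
π_211 has 19 disjoint cycles with lengths [49, 49, 49, 49, 49, 49, 7, 7, 7, 7, 7, 7, 1, 1, 1, 1, 1, 1, 1] on {0,…,342}.
343 − 19 = 324 transpositions; sign(π) = (−1)^324 = +1.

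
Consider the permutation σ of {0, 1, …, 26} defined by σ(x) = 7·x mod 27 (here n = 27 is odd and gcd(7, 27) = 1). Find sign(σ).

+1

Start at x=4: 4 → 1 → 7 → 22 → 19 → 25 → 13 → … (one orbit).
Cycle lengths of π_7 on ℤ/27ℤ: [9, 9, 3, 3, 1, 1, 1]; 7 cycles in total.
Σ(ℓ_i−1) = 27−7 = 20; sign = (−1)^20 = +1.
The Jacobi symbol (7|27) = +1 (Zolotarev) agrees.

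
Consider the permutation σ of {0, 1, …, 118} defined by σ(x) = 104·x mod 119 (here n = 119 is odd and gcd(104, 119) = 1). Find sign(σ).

-1

Trace 50: π^k(50) = [50, 83, 64, 111, 1, 104, 106] for k=0..6.
Decompose π into cycles: lengths [8, 8, 8, 8, 8, 8, 8, 8, 8, 8, 8, 8, 8, 8, 2, 2, 2, 1] (18 cycles, including the fixed point 0).
With 18 cycles on 119 points, sign = (−1)^{119−18} = -1.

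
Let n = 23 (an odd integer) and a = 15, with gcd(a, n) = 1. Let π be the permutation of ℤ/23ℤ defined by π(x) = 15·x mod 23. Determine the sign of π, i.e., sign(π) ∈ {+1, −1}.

-1

Start at x=6: 6 → 21 → 16 → 10 → 12 → 19 → 9 → … (one orbit).
Cycle lengths of π_15 on ℤ/23ℤ: [22, 1]; 2 cycles in total.
2 cycles on 23: each ℓ→(−1)^(ℓ−1), product (−1)^21 = -1.
(15|23)_J = -1 (Zolotarev's lemma cross-check).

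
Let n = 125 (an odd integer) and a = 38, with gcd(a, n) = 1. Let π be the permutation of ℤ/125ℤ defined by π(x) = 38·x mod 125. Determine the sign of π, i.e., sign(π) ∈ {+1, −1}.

-1

Orbit of 91 under x↦38x: [91, 83, 29, 102, 1, 38, 69]… (length divides ord_125(38)).
Cycle type of π: 100 + 20 + 4 + 1; total 4 cycles.
sign(π) = (−1)^{n − #cycles} = (−1)^{125−4} = (−1)^121 = -1.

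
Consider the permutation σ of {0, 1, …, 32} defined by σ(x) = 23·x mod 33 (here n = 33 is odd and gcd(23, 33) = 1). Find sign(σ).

Start at x=23: 23 → 1 → 23 (one orbit).
The orbit structure of x ↦ 23x mod 33: 22 orbits of sizes [2, 2, 2, 2, 2, 2, 2, 2, 2, 2, 2, 1, 1, 1, 1, 1, 1, 1, 1, 1, 1, 1].
33 − 22 = 11 transpositions; sign(π) = (−1)^11 = -1.
(23|33)_J = -1 (Zolotarev's lemma cross-check).

-1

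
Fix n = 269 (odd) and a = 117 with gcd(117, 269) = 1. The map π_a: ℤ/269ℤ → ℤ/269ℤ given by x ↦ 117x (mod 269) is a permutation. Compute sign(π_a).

Start at x=41: 41 → 224 → 115 → 5 → 47 → 119 → 204 → … (one orbit).
Decompose π into cycles: lengths [67, 67, 67, 67, 1] (5 cycles, including the fixed point 0).
269 − 5 = 264 transpositions; sign(π) = (−1)^264 = +1.
Via Zolotarev, sign(π_{117}) = (117|269) = +1.

+1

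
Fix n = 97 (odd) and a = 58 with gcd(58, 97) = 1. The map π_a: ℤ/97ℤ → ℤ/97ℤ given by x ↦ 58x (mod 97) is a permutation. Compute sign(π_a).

Start at x=4: 4 → 38 → 70 → 83 → 61 → 46 → 49 → … (one orbit).
The orbit structure of x ↦ 58x mod 97: 2 orbits of sizes [96, 1].
97 − 2 = 95 transpositions; sign(π) = (−1)^95 = -1.

-1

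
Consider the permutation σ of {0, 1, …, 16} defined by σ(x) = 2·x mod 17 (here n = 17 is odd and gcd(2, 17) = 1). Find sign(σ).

Trace 4: π^k(4) = [4, 8, 16, 15, 13, 9, 1] for k=0..6.
Cycle lengths of π_2 on ℤ/17ℤ: [8, 8, 1]; 3 cycles in total.
Σ(ℓ_i−1) = 17−3 = 14; sign = (−1)^14 = +1.
(2|17)_J = +1 (Zolotarev's lemma cross-check).

+1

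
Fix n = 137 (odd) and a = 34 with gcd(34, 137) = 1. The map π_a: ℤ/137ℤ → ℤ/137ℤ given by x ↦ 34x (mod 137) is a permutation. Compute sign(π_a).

Start at x=133: 133 → 1 → 34 → 60 → 122 → 38 → 59 → … (one orbit).
Cycle type of π: 17×8 + 1; total 9 cycles.
9 cycles on 137: each ℓ→(−1)^(ℓ−1), product (−1)^128 = +1.
(34|137)_J = +1 (Zolotarev's lemma cross-check).

+1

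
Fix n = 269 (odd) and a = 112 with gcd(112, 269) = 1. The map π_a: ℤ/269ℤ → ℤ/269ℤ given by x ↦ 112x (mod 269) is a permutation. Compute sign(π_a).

Trace 6: π^k(6) = [6, 134, 213, 184, 164, 76, 173] for k=0..6.
The orbit structure of x ↦ 112x mod 269: 2 orbits of sizes [268, 1].
2 cycles on 269: each ℓ→(−1)^(ℓ−1), product (−1)^267 = -1.
The Jacobi symbol (112|269) = -1 (Zolotarev) agrees.

-1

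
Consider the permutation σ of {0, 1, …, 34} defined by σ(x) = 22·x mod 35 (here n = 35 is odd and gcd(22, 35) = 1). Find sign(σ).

-1

Trace 8: π^k(8) = [8, 1, 22, 29] for k=0..3.
14 cycles of lengths [4, 4, 4, 4, 4, 4, 4, 1, 1, 1, 1, 1, 1, 1].
Σ(ℓ_i−1) = 35−14 = 21; sign = (−1)^21 = -1.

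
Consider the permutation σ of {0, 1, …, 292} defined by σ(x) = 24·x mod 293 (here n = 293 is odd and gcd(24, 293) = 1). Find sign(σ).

+1

Start at x=94: 94 → 205 → 232 → 1 → 24 → 283 → 53 → … (one orbit).
Cycle lengths of π_24 on ℤ/293ℤ: [73, 73, 73, 73, 1]; 5 cycles in total.
n − c = 293 − 5 = 288; sign = (−1)^288 = +1.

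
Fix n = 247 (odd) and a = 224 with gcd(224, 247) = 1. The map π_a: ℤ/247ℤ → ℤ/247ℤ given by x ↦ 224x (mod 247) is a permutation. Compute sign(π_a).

-1

Start at x=42: 42 → 22 → 235 → 29 → 74 → 27 → 120 → … (one orbit).
Decompose π into cycles: lengths [18, 18, 18, 18, 18, 18, 18, 18, 18, 18, 18, 18, 18, 3, 3, 3, 3, 1] (18 cycles, including the fixed point 0).
With 18 cycles on 247 points, sign = (−1)^{247−18} = -1.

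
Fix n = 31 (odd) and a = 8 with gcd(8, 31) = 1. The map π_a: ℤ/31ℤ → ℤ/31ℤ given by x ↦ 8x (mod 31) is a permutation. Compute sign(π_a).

+1

Start at x=1: 1 → 8 → 2 → 16 → 4 → 1 (one orbit).
Cycle lengths of π_8 on ℤ/31ℤ: [5, 5, 5, 5, 5, 5, 1]; 7 cycles in total.
7 cycles on 31: each ℓ→(−1)^(ℓ−1), product (−1)^24 = +1.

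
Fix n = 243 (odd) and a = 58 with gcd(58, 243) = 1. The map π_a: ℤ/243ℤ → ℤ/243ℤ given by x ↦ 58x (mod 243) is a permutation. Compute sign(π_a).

+1

Orbit of 232 under x↦58x: [232, 91, 175, 187, 154, 184, 223]… (length divides ord_243(58)).
π_58 has 11 disjoint cycles with lengths [81, 81, 27, 27, 9, 9, 3, 3, 1, 1, 1] on {0,…,242}.
n − c = 243 − 11 = 232; sign = (−1)^232 = +1.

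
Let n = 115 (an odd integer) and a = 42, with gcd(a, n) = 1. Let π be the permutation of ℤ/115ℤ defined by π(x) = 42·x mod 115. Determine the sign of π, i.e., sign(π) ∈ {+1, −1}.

Start at x=103: 103 → 71 → 107 → 9 → 33 → 6 → 22 → … (one orbit).
Decompose π into cycles: lengths [44, 44, 22, 4, 1] (5 cycles, including the fixed point 0).
5 cycles on 115: each ℓ→(−1)^(ℓ−1), product (−1)^110 = +1.

+1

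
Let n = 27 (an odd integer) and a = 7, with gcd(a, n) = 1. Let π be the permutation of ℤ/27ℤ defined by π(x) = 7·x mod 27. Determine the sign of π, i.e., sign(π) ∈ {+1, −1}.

Trace 13: π^k(13) = [13, 10, 16, 4, 1, 7, 22] for k=0..6.
Decompose π into cycles: lengths [9, 9, 3, 3, 1, 1, 1] (7 cycles, including the fixed point 0).
sign(π) = (−1)^{n − #cycles} = (−1)^{27−7} = (−1)^20 = +1.
The Jacobi symbol (7|27) = +1 (Zolotarev) agrees.

+1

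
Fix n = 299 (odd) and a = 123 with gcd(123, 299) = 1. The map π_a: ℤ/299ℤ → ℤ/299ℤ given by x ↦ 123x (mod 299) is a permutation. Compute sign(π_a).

Trace 2: π^k(2) = [2, 246, 59, 81, 96, 147, 141] for k=0..6.
Cycle lengths of π_123 on ℤ/299ℤ: [132, 132, 12, 11, 11, 1]; 6 cycles in total.
Σ(ℓ_i−1) = 299−6 = 293; sign = (−1)^293 = -1.

-1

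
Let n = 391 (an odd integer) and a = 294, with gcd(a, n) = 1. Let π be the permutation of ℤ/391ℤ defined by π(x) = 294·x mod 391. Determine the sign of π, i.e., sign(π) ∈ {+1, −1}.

-1

Start at x=87: 87 → 163 → 220 → 165 → 26 → 215 → 259 → … (one orbit).
π_294 has 6 disjoint cycles with lengths [176, 176, 16, 11, 11, 1] on {0,…,390}.
391 − 6 = 385 transpositions; sign(π) = (−1)^385 = -1.
Check: (294/391) = -1 by Zolotarev.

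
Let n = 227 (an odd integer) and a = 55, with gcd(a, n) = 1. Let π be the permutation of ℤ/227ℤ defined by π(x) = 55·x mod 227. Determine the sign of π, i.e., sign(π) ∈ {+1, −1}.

-1

Start at x=24: 24 → 185 → 187 → 70 → 218 → 186 → 15 → … (one orbit).
Decompose π into cycles: lengths [226, 1] (2 cycles, including the fixed point 0).
sign(π) = (−1)^{n − #cycles} = (−1)^{227−2} = (−1)^225 = -1.
Zolotarev: (55|227) = -1, matching the cycle-count sign.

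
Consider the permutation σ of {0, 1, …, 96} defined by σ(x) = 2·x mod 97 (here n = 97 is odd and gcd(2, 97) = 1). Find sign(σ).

+1

Trace 11: π^k(11) = [11, 22, 44, 88, 79, 61, 25] for k=0..6.
Cycle lengths of π_2 on ℤ/97ℤ: [48, 48, 1]; 3 cycles in total.
With 3 cycles on 97 points, sign = (−1)^{97−3} = +1.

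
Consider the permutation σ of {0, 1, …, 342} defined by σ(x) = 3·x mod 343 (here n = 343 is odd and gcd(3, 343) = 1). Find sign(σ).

Trace 5: π^k(5) = [5, 15, 45, 135, 62, 186, 215] for k=0..6.
4 cycles of lengths [294, 42, 6, 1].
sign(π) = (−1)^{n − #cycles} = (−1)^{343−4} = (−1)^339 = -1.

-1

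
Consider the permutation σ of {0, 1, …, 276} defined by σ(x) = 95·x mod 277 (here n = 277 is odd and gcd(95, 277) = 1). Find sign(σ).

-1

Trace 242: π^k(242) = [242, 276, 182, 116, 217, 117, 35] for k=0..6.
Cycle lengths of π_95 on ℤ/277ℤ: [12, 12, 12, 12, 12, 12, 12, 12, 12, 12, 12, 12, 12, 12, 12, 12, 12, 12, 12, 12, 12, 12, 12, 1]; 24 cycles in total.
Σ(ℓ_i−1) = 277−24 = 253; sign = (−1)^253 = -1.
Via Zolotarev, sign(π_{95}) = (95|277) = -1.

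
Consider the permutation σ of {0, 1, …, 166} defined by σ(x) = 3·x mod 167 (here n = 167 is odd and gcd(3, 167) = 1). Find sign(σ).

Trace 85: π^k(85) = [85, 88, 97, 124, 38, 114, 8] for k=0..6.
The orbit structure of x ↦ 3x mod 167: 3 orbits of sizes [83, 83, 1].
Σ(ℓ_i−1) = 167−3 = 164; sign = (−1)^164 = +1.

+1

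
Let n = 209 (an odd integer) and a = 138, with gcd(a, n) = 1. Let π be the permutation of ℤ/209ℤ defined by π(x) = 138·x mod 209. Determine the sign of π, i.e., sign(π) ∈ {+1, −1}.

-1

Orbit of 112 under x↦138x: [112, 199, 83, 168, 194, 20, 43]… (length divides ord_209(138)).
π_138 has 6 disjoint cycles with lengths [90, 90, 10, 9, 9, 1] on {0,…,208}.
sign(π) = (−1)^{n − #cycles} = (−1)^{209−6} = (−1)^203 = -1.
The Jacobi symbol (138|209) = -1 (Zolotarev) agrees.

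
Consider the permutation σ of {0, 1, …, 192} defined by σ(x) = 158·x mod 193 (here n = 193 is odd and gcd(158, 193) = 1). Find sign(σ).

Trace 68: π^k(68) = [68, 129, 117, 151, 119, 81, 60] for k=0..6.
Decompose π into cycles: lengths [64, 64, 64, 1] (4 cycles, including the fixed point 0).
193 − 4 = 189 transpositions; sign(π) = (−1)^189 = -1.
Zolotarev: (158|193) = -1, matching the cycle-count sign.

-1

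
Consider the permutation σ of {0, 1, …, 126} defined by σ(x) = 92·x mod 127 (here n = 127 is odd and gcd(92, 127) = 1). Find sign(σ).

-1

Trace 95: π^k(95) = [95, 104, 43, 19, 97, 34, 80] for k=0..6.
The orbit structure of x ↦ 92x mod 127: 2 orbits of sizes [126, 1].
Σ(ℓ_i−1) = 127−2 = 125; sign = (−1)^125 = -1.
(92|127)_J = -1 (Zolotarev's lemma cross-check).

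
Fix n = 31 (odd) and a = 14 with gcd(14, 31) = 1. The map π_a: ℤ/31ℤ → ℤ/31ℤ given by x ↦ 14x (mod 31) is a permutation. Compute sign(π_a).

Start at x=1: 1 → 14 → 10 → 16 → 7 → 5 → 8 → … (one orbit).
Cycle type of π: 15×2 + 1; total 3 cycles.
sign(π) = (−1)^{n − #cycles} = (−1)^{31−3} = (−1)^28 = +1.
Zolotarev: (14|31) = +1, matching the cycle-count sign.

+1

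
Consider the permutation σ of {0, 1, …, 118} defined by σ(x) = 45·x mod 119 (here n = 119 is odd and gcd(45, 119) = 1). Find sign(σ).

+1

Start at x=64: 64 → 24 → 9 → 48 → 18 → 96 → 36 → … (one orbit).
5 cycles of lengths [48, 48, 16, 6, 1].
5 cycles on 119: each ℓ→(−1)^(ℓ−1), product (−1)^114 = +1.
(45|119)_J = +1 (Zolotarev's lemma cross-check).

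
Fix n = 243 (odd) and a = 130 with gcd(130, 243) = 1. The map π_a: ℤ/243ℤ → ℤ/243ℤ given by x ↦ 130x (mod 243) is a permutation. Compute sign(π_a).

Trace 160: π^k(160) = [160, 145, 139, 88, 19, 40, 97] for k=0..6.
Decompose π into cycles: lengths [81, 81, 27, 27, 9, 9, 3, 3, 1, 1, 1] (11 cycles, including the fixed point 0).
n − c = 243 − 11 = 232; sign = (−1)^232 = +1.

+1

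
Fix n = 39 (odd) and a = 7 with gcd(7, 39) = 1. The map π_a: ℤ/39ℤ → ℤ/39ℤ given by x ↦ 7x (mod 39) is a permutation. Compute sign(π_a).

Trace 10: π^k(10) = [10, 31, 22, 37, 25, 19, 16] for k=0..6.
The orbit structure of x ↦ 7x mod 39: 6 orbits of sizes [12, 12, 12, 1, 1, 1].
6 cycles on 39: each ℓ→(−1)^(ℓ−1), product (−1)^33 = -1.
Via Zolotarev, sign(π_{7}) = (7|39) = -1.

-1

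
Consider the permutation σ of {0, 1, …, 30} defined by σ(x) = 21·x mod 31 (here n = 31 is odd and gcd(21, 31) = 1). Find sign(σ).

Start at x=26: 26 → 19 → 27 → 9 → 3 → 1 → 21 → … (one orbit).
The orbit structure of x ↦ 21x mod 31: 2 orbits of sizes [30, 1].
With 2 cycles on 31 points, sign = (−1)^{31−2} = -1.
Check: (21/31) = -1 by Zolotarev.

-1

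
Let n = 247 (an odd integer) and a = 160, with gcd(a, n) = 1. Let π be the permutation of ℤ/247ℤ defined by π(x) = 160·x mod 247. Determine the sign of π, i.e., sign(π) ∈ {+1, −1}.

-1

Trace 159: π^k(159) = [159, 246, 87, 88, 1, 160] for k=0..5.
42 cycles of lengths [6, 6, 6, 6, 6, 6, 6, 6, 6, 6, 6, 6, 6, 6, 6, 6, 6, 6, 6, 6, 6, 6, 6, 6, 6, 6, 6, 6, 6, 6, 6, 6, 6, 6, 6, 6, 6, 6, 6, 6, 6, 1].
n − c = 247 − 42 = 205; sign = (−1)^205 = -1.
Check: (160/247) = -1 by Zolotarev.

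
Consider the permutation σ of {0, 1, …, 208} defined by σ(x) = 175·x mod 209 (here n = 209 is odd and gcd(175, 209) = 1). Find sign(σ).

-1

Trace 131: π^k(131) = [131, 144, 120, 100, 153, 23, 54] for k=0..6.
The orbit structure of x ↦ 175x mod 209: 18 orbits of sizes [18, 18, 18, 18, 18, 18, 18, 18, 18, 18, 9, 9, 2, 2, 2, 2, 2, 1].
Σ(ℓ_i−1) = 209−18 = 191; sign = (−1)^191 = -1.
Zolotarev: (175|209) = -1, matching the cycle-count sign.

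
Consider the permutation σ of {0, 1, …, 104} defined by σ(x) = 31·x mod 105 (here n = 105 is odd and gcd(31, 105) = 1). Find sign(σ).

Start at x=46: 46 → 61 → 1 → 31 → 16 → 76 → 46 (one orbit).
30 cycles of lengths [6, 6, 6, 6, 6, 6, 6, 6, 6, 6, 6, 6, 6, 6, 6, 1, 1, 1, 1, 1, 1, 1, 1, 1, 1, 1, 1, 1, 1, 1].
105 − 30 = 75 transpositions; sign(π) = (−1)^75 = -1.
(31|105)_J = -1 (Zolotarev's lemma cross-check).

-1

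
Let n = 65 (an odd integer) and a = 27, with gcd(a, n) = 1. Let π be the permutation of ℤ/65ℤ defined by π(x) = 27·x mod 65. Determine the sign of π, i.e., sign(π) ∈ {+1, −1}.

-1

Start at x=27: 27 → 14 → 53 → 1 → 27 (one orbit).
Cycle lengths of π_27 on ℤ/65ℤ: [4, 4, 4, 4, 4, 4, 4, 4, 4, 4, 4, 4, 4, 1, 1, 1, 1, 1, 1, 1, 1, 1, 1, 1, 1, 1]; 26 cycles in total.
Σ(ℓ_i−1) = 65−26 = 39; sign = (−1)^39 = -1.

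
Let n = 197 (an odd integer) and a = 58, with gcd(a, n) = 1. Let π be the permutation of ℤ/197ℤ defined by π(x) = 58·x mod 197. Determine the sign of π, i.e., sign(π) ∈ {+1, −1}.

-1

Orbit of 188 under x↦58x: [188, 69, 62, 50, 142, 159, 160]… (length divides ord_197(58)).
Decompose π into cycles: lengths [196, 1] (2 cycles, including the fixed point 0).
With 2 cycles on 197 points, sign = (−1)^{197−2} = -1.
Via Zolotarev, sign(π_{58}) = (58|197) = -1.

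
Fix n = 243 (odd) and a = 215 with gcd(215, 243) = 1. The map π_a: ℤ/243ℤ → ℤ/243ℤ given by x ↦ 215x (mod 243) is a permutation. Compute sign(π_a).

-1

Start at x=136: 136 → 80 → 190 → 26 → 1 → 215 → 55 → … (one orbit).
π_215 has 32 disjoint cycles with lengths [18, 18, 18, 18, 18, 18, 18, 18, 18, 6, 6, 6, 6, 6, 6, 6, 6, 6, 2, 2, 2, 2, 2, 2, 2, 2, 2, 2, 2, 2, 2, 1] on {0,…,242}.
sign(π) = (−1)^{n − #cycles} = (−1)^{243−32} = (−1)^211 = -1.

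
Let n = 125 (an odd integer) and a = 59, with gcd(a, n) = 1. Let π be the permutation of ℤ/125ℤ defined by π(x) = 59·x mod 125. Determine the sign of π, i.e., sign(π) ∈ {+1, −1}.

+1

Start at x=71: 71 → 64 → 26 → 34 → 6 → 104 → 11 → … (one orbit).
7 cycles of lengths [50, 50, 10, 10, 2, 2, 1].
With 7 cycles on 125 points, sign = (−1)^{125−7} = +1.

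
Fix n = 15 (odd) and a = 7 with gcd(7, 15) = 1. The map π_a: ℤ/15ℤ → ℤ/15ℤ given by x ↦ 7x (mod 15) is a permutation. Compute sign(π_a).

Start at x=13: 13 → 1 → 7 → 4 → 13 (one orbit).
Cycle type of π: 4×3 + 1×3; total 6 cycles.
sign(π) = (−1)^{n − #cycles} = (−1)^{15−6} = (−1)^9 = -1.
Via Zolotarev, sign(π_{7}) = (7|15) = -1.

-1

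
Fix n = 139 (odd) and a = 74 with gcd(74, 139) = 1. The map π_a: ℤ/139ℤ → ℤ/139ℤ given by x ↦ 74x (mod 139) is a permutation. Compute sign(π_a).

-1

Start at x=6: 6 → 27 → 52 → 95 → 80 → 82 → 91 → … (one orbit).
Decompose π into cycles: lengths [46, 46, 46, 1] (4 cycles, including the fixed point 0).
4 cycles on 139: each ℓ→(−1)^(ℓ−1), product (−1)^135 = -1.
Zolotarev: (74|139) = -1, matching the cycle-count sign.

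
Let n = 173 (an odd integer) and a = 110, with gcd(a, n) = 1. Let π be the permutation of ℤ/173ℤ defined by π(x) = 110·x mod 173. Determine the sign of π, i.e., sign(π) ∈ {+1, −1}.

-1

Trace 75: π^k(75) = [75, 119, 115, 21, 61, 136, 82] for k=0..6.
Cycle lengths of π_110 on ℤ/173ℤ: [172, 1]; 2 cycles in total.
2 cycles on 173: each ℓ→(−1)^(ℓ−1), product (−1)^171 = -1.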